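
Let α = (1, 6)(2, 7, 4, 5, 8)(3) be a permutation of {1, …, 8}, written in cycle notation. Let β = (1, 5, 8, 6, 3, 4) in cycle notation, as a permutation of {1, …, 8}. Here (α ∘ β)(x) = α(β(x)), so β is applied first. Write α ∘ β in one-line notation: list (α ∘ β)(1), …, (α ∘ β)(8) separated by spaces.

For each element, apply β then α: 1 → 5 → 8; 2 → 2 → 7; 3 → 4 → 5; 4 → 1 → 6; 5 → 8 → 2; 6 → 3 → 3; 7 → 7 → 4; 8 → 6 → 1.
So α ∘ β in one-line form is 8 7 5 6 2 3 4 1.

8 7 5 6 2 3 4 1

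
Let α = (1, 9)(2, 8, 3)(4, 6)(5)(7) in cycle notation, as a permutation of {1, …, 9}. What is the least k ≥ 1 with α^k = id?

The cycle type of α is (3, 2, 2, 1, 1).
The order is lcm(3, 2, 2) = 6.

6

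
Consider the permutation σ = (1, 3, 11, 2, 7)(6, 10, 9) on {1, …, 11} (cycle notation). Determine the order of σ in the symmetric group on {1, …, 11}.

The disjoint cycles have lengths 5, 3, 1, 1, 1.
The order of σ is the least common multiple of its cycle lengths: lcm(5, 3) = 15.

15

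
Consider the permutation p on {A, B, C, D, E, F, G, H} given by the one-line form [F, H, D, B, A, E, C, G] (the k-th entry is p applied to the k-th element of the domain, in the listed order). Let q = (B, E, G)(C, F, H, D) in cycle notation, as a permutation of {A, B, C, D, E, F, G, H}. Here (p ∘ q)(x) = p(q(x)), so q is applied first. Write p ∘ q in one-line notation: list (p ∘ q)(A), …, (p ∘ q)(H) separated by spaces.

F A E D C G H B

Chase each element through q then p: A → A → F; B → E → A; C → F → E; D → C → D; E → G → C; F → H → G; G → B → H; H → D → B.
So p ∘ q in one-line form is F A E D C G H B.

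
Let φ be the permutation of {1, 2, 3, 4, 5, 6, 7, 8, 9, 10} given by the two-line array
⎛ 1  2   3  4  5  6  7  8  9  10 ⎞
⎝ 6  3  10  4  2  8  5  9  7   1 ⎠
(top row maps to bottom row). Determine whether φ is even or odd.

even

In disjoint-cycle form the cycle lengths are 9, 1.
A cycle of length ℓ contributes ℓ−1 transpositions, so φ is a product of 8 transpositions — even.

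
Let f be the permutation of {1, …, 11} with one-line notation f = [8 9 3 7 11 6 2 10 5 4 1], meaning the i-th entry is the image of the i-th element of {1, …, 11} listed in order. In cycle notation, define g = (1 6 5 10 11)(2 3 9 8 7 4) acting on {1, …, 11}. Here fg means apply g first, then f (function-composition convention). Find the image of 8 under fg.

2

g(8) = 7, then f(7) = 2; composing gives (fg)(8) = 2.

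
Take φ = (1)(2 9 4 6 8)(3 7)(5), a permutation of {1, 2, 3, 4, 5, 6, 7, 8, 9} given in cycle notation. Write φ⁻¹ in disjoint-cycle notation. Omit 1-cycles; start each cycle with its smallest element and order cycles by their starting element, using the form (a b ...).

The inverse reverses each cycle.
After reversing and putting each cycle's least element first, φ⁻¹ = (2 8 6 4 9)(3 7).

(2 8 6 4 9)(3 7)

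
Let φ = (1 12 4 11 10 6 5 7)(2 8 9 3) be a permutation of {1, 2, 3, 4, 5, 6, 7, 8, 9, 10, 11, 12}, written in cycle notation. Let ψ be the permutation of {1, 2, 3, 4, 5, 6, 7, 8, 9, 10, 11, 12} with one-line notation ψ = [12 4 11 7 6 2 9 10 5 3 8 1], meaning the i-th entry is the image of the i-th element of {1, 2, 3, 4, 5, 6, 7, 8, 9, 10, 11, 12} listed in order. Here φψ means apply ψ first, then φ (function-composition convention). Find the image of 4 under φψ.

First apply ψ: ψ(4) = 7, then φ(7) = 1. Thus (φψ)(4) = 1.

1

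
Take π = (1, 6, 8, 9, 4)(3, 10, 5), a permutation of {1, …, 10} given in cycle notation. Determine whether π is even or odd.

even

The cycle lengths are 5, 3, 1, 1.
A cycle is odd iff its length is even; π has 0 even-length cycles, so sgn(π) = (−1)^0 and π is even.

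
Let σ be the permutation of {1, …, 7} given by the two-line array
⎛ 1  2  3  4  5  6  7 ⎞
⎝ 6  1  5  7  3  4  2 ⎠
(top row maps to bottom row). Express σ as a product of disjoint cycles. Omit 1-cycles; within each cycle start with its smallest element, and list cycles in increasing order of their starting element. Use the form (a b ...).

From 1: 1 → 6 → 4 → 7 → 2 → 1, closing the cycle (1 6 4 7 2).
Repeating from the next unused element and collecting all non-trivial cycles gives (1 6 4 7 2)(3 5).

(1 6 4 7 2)(3 5)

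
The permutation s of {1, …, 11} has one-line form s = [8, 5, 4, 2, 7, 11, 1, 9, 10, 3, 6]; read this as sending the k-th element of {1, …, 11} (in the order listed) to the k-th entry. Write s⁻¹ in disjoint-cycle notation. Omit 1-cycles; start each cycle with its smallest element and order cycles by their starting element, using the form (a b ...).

The cycle decomposition of s is (1 8 9 10 3 4 2 5 7)(6 11).
Reversing each cycle (and rotating so the smallest element leads) gives s⁻¹ = (1 7 5 2 4 3 10 9 8)(6 11).

(1 7 5 2 4 3 10 9 8)(6 11)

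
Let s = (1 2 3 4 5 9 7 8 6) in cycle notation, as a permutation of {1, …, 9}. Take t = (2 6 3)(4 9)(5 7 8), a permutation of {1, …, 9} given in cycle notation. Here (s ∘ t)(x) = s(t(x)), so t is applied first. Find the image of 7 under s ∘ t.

6

t(7) = 8, then s(8) = 6; composing gives (s ∘ t)(7) = 6.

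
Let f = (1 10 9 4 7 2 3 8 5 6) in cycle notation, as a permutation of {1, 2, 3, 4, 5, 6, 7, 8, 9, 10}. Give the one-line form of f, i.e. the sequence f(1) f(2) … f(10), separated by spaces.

10 3 8 7 6 1 2 5 4 9

Each element maps to the next entry in its cycle (wrapping to the front): 1↦10, 2↦3, 3↦8, 4↦7, 5↦6, 6↦1, 7↦2, 8↦5, 9↦4, 10↦9.
Listing these in domain order gives 10 3 8 7 6 1 2 5 4 9.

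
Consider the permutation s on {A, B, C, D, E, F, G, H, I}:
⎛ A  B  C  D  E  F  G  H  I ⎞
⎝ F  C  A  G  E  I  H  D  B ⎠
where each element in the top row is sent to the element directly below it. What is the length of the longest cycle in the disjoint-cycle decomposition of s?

Decomposing into disjoint cycles gives (A, F, I, B, C)(D, G, H); the longest has length 5.

5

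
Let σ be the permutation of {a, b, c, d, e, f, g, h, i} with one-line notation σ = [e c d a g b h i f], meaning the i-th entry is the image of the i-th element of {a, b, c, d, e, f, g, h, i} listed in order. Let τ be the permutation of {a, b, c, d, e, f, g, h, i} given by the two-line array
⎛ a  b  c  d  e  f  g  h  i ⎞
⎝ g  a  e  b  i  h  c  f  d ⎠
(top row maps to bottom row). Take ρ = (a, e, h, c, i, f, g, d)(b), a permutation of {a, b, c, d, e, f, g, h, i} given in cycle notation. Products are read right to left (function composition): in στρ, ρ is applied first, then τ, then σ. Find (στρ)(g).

Apply the permutations in order: ρ(g) = d, then τ(d) = b, then σ(b) = c. So (στρ)(g) = c.

c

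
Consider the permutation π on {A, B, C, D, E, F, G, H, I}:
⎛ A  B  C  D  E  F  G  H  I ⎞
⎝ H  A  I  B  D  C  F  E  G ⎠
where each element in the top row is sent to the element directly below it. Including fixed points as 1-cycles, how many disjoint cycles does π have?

The cycle decomposition is (A, H, E, D, B)(C, I, G, F), which has 2 cycles (counting 1-cycles).

2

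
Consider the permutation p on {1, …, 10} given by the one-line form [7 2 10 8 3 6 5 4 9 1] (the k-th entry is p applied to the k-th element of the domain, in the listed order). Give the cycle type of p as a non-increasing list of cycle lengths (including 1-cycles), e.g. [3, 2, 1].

[5, 2, 1, 1, 1]

The disjoint cycles are (1 7 5 3 10)(2)(4 8)(6)(9), with lengths 5, 2, 1, 1, 1 in non-increasing order.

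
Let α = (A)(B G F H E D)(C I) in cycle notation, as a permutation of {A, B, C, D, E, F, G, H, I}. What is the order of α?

The cycle type of α is (6, 2, 1).
The order is lcm(6, 2) = 6.

6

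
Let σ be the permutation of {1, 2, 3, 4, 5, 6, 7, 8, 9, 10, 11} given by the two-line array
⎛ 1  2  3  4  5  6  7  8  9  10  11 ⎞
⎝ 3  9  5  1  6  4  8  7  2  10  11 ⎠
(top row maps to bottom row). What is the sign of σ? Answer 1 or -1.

In disjoint-cycle form the cycle lengths are 5, 2, 2, 1, 1.
A cycle is odd iff its length is even; σ has 2 even-length cycles, so sgn(σ) = (−1)^2 and σ is even.

1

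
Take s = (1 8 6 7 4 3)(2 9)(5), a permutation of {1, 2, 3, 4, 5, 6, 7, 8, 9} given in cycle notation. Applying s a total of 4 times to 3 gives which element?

3 lies in the 6-cycle (1 8 6 7 4 3).
Stepping 4 places around the cycle: 3 → 1 → 8 → 6 → 7.

7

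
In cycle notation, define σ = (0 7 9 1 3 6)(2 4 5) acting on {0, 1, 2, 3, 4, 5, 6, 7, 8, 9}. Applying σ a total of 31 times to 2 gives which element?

4

2 lies in the 3-cycle (2 4 5).
On a 3-cycle, σ^3 is the identity, so σ^31 = σ^1 there (31 ≡ 1 mod 3).
Stepping 1 place around the cycle: 2 → 4.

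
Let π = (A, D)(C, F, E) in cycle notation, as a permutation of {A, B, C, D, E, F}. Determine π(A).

D

A appears in (A, D); the next entry (wrapping around) is D.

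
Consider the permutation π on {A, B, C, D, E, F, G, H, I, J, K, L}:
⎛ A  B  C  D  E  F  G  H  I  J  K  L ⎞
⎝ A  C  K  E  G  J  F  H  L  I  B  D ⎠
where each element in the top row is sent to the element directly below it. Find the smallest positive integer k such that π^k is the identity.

Decomposing into disjoint cycles gives cycle lengths 7, 3, 1, 1.
The order of π is the least common multiple of its cycle lengths: lcm(7, 3) = 21.

21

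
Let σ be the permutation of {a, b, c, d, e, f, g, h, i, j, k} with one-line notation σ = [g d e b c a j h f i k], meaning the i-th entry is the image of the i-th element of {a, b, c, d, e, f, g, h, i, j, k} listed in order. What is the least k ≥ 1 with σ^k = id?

10

The disjoint-cycle form of σ has cycle lengths 5, 2, 2, 1, 1.
The order is lcm(5, 2, 2) = 10.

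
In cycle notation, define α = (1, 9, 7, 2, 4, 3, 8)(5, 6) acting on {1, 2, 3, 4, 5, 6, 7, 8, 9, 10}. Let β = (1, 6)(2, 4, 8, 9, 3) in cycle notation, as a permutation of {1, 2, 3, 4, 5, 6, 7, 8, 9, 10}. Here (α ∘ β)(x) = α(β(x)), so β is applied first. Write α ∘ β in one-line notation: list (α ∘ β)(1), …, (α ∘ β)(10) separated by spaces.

Chase each element through β then α: 1 → 6 → 5; 2 → 4 → 3; 3 → 2 → 4; 4 → 8 → 1; 5 → 5 → 6; 6 → 1 → 9; 7 → 7 → 2; 8 → 9 → 7; 9 → 3 → 8; 10 → 10 → 10.
So α ∘ β in one-line form is 5 3 4 1 6 9 2 7 8 10.

5 3 4 1 6 9 2 7 8 10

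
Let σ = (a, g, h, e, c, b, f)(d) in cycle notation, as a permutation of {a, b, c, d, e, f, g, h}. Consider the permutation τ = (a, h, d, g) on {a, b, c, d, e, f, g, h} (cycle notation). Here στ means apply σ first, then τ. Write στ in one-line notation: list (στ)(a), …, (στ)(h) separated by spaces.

(στ)(x) = τ(σ(x)). Computing each image: τ(σ(a)) = τ(g) = a, τ(σ(b)) = τ(f) = f, τ(σ(c)) = τ(b) = b, τ(σ(d)) = τ(d) = g, τ(σ(e)) = τ(c) = c, τ(σ(f)) = τ(a) = h, τ(σ(g)) = τ(h) = d, τ(σ(h)) = τ(e) = e.
Hence στ = [a f b g c h d e].

a f b g c h d e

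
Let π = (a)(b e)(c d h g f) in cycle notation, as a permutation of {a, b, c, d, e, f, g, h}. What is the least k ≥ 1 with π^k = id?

10

The disjoint cycles have lengths 5, 2, 1.
The order is lcm(5, 2) = 10.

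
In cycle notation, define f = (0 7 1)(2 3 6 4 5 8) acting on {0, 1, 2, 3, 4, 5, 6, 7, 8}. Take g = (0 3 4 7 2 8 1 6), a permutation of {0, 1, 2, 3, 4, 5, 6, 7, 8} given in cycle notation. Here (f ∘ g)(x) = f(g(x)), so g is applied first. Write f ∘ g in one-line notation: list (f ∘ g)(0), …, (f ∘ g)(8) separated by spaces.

6 4 2 5 1 8 7 3 0

Chase each element through g then f: 0 → 3 → 6; 1 → 6 → 4; 2 → 8 → 2; 3 → 4 → 5; 4 → 7 → 1; 5 → 5 → 8; 6 → 0 → 7; 7 → 2 → 3; 8 → 1 → 0.
Collecting the images, f ∘ g = [6 4 2 5 1 8 7 3 0].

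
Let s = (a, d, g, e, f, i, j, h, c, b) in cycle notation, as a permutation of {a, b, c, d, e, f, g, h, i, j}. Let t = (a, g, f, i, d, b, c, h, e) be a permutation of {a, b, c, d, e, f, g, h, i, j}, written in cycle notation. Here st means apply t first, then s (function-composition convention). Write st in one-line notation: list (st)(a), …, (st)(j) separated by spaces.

For each element, apply t then s: a → g → e; b → c → b; c → h → c; d → b → a; e → a → d; f → i → j; g → f → i; h → e → f; i → d → g; j → j → h.
Collecting the images, st = [e b c a d j i f g h].

e b c a d j i f g h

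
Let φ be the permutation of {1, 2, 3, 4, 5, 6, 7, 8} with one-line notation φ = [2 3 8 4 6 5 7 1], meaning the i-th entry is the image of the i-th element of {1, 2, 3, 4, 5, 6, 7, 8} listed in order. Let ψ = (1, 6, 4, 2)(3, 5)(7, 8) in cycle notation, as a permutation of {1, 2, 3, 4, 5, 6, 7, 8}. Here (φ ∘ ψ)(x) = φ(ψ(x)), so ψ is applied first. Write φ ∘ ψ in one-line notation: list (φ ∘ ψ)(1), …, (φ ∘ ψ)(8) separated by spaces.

Chase each element through ψ then φ: 1 → 6 → 5; 2 → 1 → 2; 3 → 5 → 6; 4 → 2 → 3; 5 → 3 → 8; 6 → 4 → 4; 7 → 8 → 1; 8 → 7 → 7.
Collecting the images, φ ∘ ψ = [5 2 6 3 8 4 1 7].

5 2 6 3 8 4 1 7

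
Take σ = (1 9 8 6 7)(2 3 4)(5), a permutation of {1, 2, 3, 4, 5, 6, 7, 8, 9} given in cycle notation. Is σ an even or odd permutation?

The cycle lengths are 5, 3, 1.
A cycle is odd iff its length is even; σ has 0 even-length cycles, so sgn(σ) = (−1)^0 and σ is even.

even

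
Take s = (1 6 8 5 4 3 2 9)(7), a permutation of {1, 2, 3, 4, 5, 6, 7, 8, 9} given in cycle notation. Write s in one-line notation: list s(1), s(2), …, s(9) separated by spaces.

6 9 2 3 4 8 7 5 1

Image by image: 1↦6, 2↦9, 3↦2, 4↦3, 5↦4, 6↦8, 7↦7, 8↦5, 9↦1.
Listing these in domain order gives 6 9 2 3 4 8 7 5 1.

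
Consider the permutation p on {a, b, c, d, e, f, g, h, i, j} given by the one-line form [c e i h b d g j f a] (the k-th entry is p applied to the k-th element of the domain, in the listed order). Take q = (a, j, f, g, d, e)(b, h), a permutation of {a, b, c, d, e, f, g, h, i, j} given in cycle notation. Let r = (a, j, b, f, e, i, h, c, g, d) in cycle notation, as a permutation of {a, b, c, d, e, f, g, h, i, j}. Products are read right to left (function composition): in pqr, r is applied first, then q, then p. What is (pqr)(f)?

Chase f: r(f) = e; q(e) = a; p(a) = c. Hence (pqr)(f) = c.

c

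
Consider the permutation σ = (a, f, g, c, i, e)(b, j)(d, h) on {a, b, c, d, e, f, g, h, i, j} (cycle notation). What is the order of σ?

6

The disjoint cycles have lengths 6, 2, 2.
The order is lcm(6, 2, 2) = 6.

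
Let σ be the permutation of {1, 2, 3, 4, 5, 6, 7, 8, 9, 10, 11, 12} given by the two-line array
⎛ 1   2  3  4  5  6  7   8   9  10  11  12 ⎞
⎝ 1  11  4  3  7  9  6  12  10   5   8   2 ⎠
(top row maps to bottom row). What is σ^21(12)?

2

Tracing 12 → 2 → … returns to 12 after 4 steps, so 12 lies in a 4-cycle (2 11 8 12).
On a 4-cycle, σ^4 is the identity, so σ^21 = σ^1 there (21 ≡ 1 mod 4).
Advancing 1 step from 12: 12 → 2.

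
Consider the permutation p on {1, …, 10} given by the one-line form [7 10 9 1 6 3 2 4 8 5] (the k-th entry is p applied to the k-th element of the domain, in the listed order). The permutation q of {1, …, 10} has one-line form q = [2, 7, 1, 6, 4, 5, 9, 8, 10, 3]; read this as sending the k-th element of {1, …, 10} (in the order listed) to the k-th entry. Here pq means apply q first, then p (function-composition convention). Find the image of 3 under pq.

q(3) = 1, then p(1) = 7; composing gives (pq)(3) = 7.

7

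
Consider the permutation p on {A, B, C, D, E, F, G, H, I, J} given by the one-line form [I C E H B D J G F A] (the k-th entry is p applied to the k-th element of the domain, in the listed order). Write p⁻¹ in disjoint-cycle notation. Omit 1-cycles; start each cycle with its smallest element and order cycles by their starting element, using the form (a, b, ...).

First write p in disjoint cycles: (A, I, F, D, H, G, J)(B, C, E).
The inverse reverses every cycle; in canonical form, p⁻¹ = (A, J, G, H, D, F, I)(B, E, C).

(A, J, G, H, D, F, I)(B, E, C)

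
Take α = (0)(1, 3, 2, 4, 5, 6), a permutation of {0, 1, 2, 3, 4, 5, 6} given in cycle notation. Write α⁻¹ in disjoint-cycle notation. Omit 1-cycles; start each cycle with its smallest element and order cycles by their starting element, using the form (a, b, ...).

(1, 6, 5, 4, 2, 3)

If α sends a → b within a cycle, α⁻¹ sends b → a; equivalently, reverse each cycle.
After reversing and putting each cycle's least element first, α⁻¹ = (1, 6, 5, 4, 2, 3).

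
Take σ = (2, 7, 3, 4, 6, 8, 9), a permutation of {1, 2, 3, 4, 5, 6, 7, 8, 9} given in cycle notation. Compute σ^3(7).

6

7 lies in the 7-cycle (2, 7, 3, 4, 6, 8, 9).
Advancing 3 steps from 7: 7 → 3 → 4 → 6.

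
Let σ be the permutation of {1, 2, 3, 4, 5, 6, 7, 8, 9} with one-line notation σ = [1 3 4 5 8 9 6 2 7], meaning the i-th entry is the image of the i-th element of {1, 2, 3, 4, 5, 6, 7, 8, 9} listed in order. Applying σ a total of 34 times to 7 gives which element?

Tracing 7 → 6 → … returns to 7 after 3 steps, so 7 lies in a 3-cycle (6 9 7).
Since the cycle has length 3, σ^34 acts on it the same as σ^1 (34 mod 3 = 1).
Advancing 1 step from 7: 7 → 6.

6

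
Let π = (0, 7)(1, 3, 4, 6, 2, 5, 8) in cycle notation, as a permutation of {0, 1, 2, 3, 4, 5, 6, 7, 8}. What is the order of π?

14

The cycle type of π is (7, 2).
Since disjoint cycles commute, ord(π) = lcm(7, 2) = 14.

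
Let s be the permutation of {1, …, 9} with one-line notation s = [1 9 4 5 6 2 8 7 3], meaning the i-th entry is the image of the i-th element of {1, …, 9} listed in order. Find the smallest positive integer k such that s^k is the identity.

6

Decomposing into disjoint cycles gives cycle lengths 6, 2, 1.
The order of s is the least common multiple of its cycle lengths: lcm(6, 2) = 6.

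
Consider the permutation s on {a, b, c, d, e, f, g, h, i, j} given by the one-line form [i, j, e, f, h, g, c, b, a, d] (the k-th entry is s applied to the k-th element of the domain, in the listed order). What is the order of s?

8

Decomposing into disjoint cycles gives cycle lengths 8, 2.
The order is lcm(8, 2) = 8.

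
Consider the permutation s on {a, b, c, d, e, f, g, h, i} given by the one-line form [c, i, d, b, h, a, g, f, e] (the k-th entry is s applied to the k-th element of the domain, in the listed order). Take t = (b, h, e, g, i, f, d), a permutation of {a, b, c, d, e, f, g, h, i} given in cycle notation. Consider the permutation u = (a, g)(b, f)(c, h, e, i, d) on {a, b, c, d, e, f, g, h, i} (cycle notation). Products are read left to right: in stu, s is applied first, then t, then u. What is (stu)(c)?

f

Apply the permutations in order: s(c) = d, then t(d) = b, then u(b) = f. So (stu)(c) = f.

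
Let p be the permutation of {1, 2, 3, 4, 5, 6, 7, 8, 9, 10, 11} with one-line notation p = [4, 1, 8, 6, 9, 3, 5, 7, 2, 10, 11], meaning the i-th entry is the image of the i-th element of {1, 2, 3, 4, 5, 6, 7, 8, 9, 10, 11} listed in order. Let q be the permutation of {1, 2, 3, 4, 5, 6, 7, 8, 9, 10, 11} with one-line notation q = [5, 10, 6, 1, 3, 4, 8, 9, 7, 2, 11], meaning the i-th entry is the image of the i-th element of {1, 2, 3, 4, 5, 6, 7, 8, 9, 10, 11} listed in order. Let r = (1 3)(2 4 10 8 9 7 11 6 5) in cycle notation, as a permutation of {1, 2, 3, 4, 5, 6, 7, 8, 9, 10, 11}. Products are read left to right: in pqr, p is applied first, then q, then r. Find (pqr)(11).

6

Chase 11: p(11) = 11; q(11) = 11; r(11) = 6. Hence (pqr)(11) = 6.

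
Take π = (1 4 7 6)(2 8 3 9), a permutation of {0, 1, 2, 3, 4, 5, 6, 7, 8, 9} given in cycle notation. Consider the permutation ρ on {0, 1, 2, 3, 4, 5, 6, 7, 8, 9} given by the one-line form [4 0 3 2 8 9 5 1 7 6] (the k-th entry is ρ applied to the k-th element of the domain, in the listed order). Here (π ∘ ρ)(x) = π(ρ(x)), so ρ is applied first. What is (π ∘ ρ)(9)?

(π ∘ ρ)(9) = π(ρ(9)). ρ(9) = 6, then π(6) = 1. So (π ∘ ρ)(9) = 1.

1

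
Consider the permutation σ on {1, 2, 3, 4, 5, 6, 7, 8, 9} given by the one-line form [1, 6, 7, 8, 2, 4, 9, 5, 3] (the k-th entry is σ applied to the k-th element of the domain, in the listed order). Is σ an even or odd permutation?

In disjoint-cycle form the cycle lengths are 5, 3, 1.
A cycle is odd iff its length is even; σ has 0 even-length cycles, so sgn(σ) = (−1)^0 and σ is even.

even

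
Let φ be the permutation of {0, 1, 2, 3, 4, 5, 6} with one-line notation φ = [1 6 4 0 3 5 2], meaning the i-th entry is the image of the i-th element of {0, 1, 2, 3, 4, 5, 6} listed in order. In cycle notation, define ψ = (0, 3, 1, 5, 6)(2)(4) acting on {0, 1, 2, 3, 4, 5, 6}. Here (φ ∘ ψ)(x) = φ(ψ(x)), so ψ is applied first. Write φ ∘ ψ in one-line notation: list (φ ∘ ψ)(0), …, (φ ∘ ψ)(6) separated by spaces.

(φ ∘ ψ)(x) = φ(ψ(x)). Computing each image: φ(ψ(0)) = φ(3) = 0, φ(ψ(1)) = φ(5) = 5, φ(ψ(2)) = φ(2) = 4, φ(ψ(3)) = φ(1) = 6, φ(ψ(4)) = φ(4) = 3, φ(ψ(5)) = φ(6) = 2, φ(ψ(6)) = φ(0) = 1.
Hence φ ∘ ψ = [0 5 4 6 3 2 1].

0 5 4 6 3 2 1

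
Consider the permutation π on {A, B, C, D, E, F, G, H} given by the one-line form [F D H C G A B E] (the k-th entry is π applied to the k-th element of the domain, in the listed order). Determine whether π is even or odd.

In disjoint-cycle form the cycle lengths are 6, 2.
A cycle of length ℓ contributes ℓ−1 transpositions, so π is a product of 5 + 1 = 6 transpositions — even.

even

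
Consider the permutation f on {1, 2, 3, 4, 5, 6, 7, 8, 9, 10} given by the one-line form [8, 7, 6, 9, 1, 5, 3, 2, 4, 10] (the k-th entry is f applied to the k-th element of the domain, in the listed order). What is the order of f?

Decomposing into disjoint cycles gives cycle lengths 7, 2, 1.
Since disjoint cycles commute, ord(f) = lcm(7, 2) = 14.

14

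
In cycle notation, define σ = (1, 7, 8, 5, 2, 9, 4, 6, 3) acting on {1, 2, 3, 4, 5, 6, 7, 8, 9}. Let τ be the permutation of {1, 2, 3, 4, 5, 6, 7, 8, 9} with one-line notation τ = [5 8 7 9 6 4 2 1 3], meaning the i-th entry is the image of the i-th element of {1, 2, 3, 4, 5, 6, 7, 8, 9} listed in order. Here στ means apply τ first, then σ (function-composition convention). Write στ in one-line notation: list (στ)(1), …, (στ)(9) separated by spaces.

2 5 8 4 3 6 9 7 1

(στ)(x) = σ(τ(x)). Computing each image: σ(τ(1)) = σ(5) = 2, σ(τ(2)) = σ(8) = 5, σ(τ(3)) = σ(7) = 8, σ(τ(4)) = σ(9) = 4, σ(τ(5)) = σ(6) = 3, σ(τ(6)) = σ(4) = 6, σ(τ(7)) = σ(2) = 9, σ(τ(8)) = σ(1) = 7, σ(τ(9)) = σ(3) = 1.
Hence στ = [2 5 8 4 3 6 9 7 1].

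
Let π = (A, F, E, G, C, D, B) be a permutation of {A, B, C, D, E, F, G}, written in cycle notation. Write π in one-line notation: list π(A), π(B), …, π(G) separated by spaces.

Image by image: A→F, B→A, C→D, D→B, E→G, F→E, G→C.
Listing these in domain order gives F A D B G E C.

F A D B G E C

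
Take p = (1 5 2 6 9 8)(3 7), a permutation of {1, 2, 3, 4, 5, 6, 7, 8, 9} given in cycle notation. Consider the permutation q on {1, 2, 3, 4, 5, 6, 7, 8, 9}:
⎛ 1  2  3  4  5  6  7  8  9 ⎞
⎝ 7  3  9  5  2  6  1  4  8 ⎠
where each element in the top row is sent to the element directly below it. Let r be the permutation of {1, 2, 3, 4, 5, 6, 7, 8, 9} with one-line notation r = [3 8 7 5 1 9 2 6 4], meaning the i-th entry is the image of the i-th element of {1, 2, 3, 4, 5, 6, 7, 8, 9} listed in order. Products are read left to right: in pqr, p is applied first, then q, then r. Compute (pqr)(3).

Chase 3: p(3) = 7; q(7) = 1; r(1) = 3. Hence (pqr)(3) = 3.

3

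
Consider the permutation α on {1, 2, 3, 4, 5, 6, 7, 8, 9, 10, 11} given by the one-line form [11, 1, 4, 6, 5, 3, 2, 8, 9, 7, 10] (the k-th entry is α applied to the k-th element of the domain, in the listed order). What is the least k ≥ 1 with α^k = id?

The disjoint-cycle form of α has cycle lengths 5, 3, 1, 1, 1.
The order of α is the least common multiple of its cycle lengths: lcm(5, 3) = 15.

15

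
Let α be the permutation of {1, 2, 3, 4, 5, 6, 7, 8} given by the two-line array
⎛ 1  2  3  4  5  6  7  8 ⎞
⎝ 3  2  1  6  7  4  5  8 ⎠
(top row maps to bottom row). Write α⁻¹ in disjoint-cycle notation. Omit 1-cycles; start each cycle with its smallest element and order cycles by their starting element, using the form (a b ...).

(1 3)(4 6)(5 7)

The cycle decomposition of α is (1 3)(4 6)(5 7).
Reversing each cycle (and rotating so the smallest element leads) gives α⁻¹ = (1 3)(4 6)(5 7).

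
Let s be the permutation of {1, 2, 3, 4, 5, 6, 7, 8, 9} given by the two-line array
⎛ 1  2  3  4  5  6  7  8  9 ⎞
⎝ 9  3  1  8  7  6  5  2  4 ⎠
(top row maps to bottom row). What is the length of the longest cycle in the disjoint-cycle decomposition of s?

Decomposing into disjoint cycles gives (1, 9, 4, 8, 2, 3)(5, 7); the longest has length 6.

6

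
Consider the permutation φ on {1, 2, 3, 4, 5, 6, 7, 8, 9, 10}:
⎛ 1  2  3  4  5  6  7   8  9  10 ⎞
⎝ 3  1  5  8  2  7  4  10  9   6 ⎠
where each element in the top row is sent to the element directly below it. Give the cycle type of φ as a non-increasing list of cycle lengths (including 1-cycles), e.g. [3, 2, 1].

The disjoint cycles are (1, 3, 5, 2)(4, 8, 10, 6, 7)(9), with lengths 5, 4, 1 in non-increasing order.

[5, 4, 1]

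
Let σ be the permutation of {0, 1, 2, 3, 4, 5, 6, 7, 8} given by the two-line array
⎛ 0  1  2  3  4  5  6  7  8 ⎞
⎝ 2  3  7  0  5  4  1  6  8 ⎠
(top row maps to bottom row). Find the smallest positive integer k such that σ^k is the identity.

Writing σ as disjoint cycles, the cycle lengths are 6, 2, 1.
The order is lcm(6, 2) = 6.

6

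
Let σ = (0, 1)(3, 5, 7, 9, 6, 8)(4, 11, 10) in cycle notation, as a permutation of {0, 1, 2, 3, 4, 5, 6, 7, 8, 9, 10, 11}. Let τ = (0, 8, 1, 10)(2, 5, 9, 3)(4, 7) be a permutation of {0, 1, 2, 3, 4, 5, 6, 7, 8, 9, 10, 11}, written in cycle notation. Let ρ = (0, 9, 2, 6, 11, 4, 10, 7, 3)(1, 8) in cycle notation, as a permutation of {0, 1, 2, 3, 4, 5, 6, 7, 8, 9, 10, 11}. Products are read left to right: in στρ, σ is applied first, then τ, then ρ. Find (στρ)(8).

6

Chase 8: σ(8) = 3; τ(3) = 2; ρ(2) = 6. Hence (στρ)(8) = 6.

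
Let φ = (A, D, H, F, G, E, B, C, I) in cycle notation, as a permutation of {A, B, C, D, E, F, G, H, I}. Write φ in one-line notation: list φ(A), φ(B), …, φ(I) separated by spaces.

Reading each image from the cycles: A↦D, B↦C, C↦I, D↦H, E↦B, F↦G, G↦E, H↦F, I↦A.
So the one-line form is D C I H B G E F A.

D C I H B G E F A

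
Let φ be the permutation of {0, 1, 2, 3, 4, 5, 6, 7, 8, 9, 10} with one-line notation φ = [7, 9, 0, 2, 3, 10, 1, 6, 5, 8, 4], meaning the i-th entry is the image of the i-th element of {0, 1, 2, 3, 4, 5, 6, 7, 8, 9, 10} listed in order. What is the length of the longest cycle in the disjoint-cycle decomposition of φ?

Decomposing into disjoint cycles gives (0 7 6 1 9 8 5 10 4 3 2); the longest has length 11.

11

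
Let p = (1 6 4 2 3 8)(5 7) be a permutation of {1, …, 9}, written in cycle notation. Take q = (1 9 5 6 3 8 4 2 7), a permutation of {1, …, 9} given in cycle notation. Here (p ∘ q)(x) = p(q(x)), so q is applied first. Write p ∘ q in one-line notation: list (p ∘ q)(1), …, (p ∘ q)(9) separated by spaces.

(p ∘ q)(x) = p(q(x)). Computing each image: p(q(1)) = p(9) = 9, p(q(2)) = p(7) = 5, p(q(3)) = p(8) = 1, p(q(4)) = p(2) = 3, p(q(5)) = p(6) = 4, p(q(6)) = p(3) = 8, p(q(7)) = p(1) = 6, p(q(8)) = p(4) = 2, p(q(9)) = p(5) = 7.
Hence p ∘ q = [9 5 1 3 4 8 6 2 7].

9 5 1 3 4 8 6 2 7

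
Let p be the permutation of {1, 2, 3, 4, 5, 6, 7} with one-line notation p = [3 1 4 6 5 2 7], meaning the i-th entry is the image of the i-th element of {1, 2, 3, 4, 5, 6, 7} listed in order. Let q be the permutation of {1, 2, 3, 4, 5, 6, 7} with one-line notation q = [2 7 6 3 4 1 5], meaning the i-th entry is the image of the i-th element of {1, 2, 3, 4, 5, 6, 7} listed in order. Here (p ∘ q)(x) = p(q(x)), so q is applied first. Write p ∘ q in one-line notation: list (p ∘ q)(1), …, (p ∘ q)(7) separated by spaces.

1 7 2 4 6 3 5

(p ∘ q)(x) = p(q(x)). Computing each image: p(q(1)) = p(2) = 1, p(q(2)) = p(7) = 7, p(q(3)) = p(6) = 2, p(q(4)) = p(3) = 4, p(q(5)) = p(4) = 6, p(q(6)) = p(1) = 3, p(q(7)) = p(5) = 5.
Hence p ∘ q = [1 7 2 4 6 3 5].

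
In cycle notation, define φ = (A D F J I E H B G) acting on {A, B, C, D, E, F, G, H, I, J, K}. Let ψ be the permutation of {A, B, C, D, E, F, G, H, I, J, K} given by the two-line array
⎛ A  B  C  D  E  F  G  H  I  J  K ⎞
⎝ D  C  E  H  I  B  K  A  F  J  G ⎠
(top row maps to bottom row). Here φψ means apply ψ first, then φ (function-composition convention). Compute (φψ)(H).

D

(φψ)(H) = φ(ψ(H)). ψ(H) = A, then φ(A) = D. So (φψ)(H) = D.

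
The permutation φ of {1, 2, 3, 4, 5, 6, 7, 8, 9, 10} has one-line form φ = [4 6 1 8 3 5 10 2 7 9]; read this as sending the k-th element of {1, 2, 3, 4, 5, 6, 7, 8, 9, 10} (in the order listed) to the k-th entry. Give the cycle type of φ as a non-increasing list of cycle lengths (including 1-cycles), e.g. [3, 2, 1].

[7, 3]

The disjoint cycles are (1 4 8 2 6 5 3)(7 10 9), with lengths 7, 3 in non-increasing order.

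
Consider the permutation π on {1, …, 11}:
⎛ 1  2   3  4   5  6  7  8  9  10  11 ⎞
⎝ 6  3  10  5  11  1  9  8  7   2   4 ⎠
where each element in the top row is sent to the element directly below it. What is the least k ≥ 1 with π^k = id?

6

The disjoint-cycle form of π has cycle lengths 3, 3, 2, 2, 1.
The order is lcm(3, 3, 2, 2) = 6.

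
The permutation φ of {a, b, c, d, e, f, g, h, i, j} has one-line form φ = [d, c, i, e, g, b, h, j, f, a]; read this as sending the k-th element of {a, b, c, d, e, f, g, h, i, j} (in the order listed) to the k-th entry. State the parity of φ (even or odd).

In disjoint-cycle form the cycle lengths are 6, 4.
A cycle of length ℓ contributes ℓ−1 transpositions, so φ is a product of 5 + 3 = 8 transpositions — even.

even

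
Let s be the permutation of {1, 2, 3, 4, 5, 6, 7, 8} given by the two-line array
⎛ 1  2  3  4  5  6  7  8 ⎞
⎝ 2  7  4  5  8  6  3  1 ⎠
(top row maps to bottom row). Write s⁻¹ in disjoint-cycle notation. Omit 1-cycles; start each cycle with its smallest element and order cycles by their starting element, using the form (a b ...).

First write s in disjoint cycles: (1 2 7 3 4 5 8).
The inverse reverses every cycle; in canonical form, s⁻¹ = (1 8 5 4 3 7 2).

(1 8 5 4 3 7 2)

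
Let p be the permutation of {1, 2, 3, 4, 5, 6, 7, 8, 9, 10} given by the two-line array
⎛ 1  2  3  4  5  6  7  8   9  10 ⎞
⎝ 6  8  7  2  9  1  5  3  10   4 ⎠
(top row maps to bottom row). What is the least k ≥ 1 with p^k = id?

The disjoint-cycle form of p has cycle lengths 8, 2.
The order is lcm(8, 2) = 8.

8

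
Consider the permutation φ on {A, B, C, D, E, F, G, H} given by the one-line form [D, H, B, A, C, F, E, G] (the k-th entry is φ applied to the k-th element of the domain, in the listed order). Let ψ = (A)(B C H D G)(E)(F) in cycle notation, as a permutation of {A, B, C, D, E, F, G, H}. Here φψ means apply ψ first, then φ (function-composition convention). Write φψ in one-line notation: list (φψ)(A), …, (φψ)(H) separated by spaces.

Chase each element through ψ then φ: A → A → D; B → C → B; C → H → G; D → G → E; E → E → C; F → F → F; G → B → H; H → D → A.
So φψ in one-line form is D B G E C F H A.

D B G E C F H A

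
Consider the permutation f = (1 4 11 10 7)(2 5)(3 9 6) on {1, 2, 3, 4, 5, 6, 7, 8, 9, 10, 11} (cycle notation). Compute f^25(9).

9 lies in the 3-cycle (3 9 6).
Powers repeat with period 3 on this cycle, and 25 mod 3 = 1, so f^25(9) = f^1(9).
Advancing 1 step from 9: 9 → 6.

6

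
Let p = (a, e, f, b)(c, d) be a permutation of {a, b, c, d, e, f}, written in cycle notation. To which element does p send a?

e

In the cycle (a, e, f, b), a is followed by e, so p(a) = e.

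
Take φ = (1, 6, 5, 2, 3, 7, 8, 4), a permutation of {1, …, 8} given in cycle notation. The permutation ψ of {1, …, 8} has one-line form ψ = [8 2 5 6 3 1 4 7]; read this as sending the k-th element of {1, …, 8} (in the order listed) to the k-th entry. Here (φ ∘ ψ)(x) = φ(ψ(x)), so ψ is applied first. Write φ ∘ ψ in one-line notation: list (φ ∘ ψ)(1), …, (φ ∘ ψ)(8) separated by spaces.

4 3 2 5 7 6 1 8

For each element, apply ψ then φ: 1 → 8 → 4; 2 → 2 → 3; 3 → 5 → 2; 4 → 6 → 5; 5 → 3 → 7; 6 → 1 → 6; 7 → 4 → 1; 8 → 7 → 8.
So φ ∘ ψ in one-line form is 4 3 2 5 7 6 1 8.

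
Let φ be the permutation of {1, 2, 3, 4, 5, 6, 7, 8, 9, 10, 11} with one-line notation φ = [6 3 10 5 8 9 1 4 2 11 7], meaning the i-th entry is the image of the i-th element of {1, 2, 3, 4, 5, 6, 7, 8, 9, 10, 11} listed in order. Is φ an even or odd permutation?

In disjoint-cycle form the cycle lengths are 8, 3.
A cycle of length ℓ contributes ℓ−1 transpositions, so φ is a product of 7 + 2 = 9 transpositions — odd.

odd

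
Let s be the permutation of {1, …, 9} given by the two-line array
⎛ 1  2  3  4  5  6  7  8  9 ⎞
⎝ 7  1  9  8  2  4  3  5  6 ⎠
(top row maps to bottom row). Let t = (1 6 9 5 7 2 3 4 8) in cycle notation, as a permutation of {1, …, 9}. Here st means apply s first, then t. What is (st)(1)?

2

(st)(1) = t(s(1)). s(1) = 7, then t(7) = 2. So (st)(1) = 2.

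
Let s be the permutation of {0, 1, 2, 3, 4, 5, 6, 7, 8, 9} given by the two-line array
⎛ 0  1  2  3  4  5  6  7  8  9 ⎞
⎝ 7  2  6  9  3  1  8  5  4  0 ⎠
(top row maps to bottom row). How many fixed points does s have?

0

No element satisfies s(x) = x, so there are 0 fixed points.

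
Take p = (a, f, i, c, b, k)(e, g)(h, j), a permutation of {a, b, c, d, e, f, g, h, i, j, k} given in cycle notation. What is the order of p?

The cycle type of p is (6, 2, 2, 1).
Since disjoint cycles commute, ord(p) = lcm(6, 2, 2) = 6.

6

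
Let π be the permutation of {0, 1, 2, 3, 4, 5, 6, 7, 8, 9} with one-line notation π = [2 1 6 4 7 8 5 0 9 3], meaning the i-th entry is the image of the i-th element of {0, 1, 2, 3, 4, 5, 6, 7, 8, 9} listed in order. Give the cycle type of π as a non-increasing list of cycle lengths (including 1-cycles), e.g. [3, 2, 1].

The disjoint cycles are (0 2 6 5 8 9 3 4 7)(1), with lengths 9, 1 in non-increasing order.

[9, 1]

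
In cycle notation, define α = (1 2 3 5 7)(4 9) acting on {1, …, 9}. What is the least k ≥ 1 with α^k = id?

The disjoint cycles have lengths 5, 2, 1, 1.
The order of α is the least common multiple of its cycle lengths: lcm(5, 2) = 10.

10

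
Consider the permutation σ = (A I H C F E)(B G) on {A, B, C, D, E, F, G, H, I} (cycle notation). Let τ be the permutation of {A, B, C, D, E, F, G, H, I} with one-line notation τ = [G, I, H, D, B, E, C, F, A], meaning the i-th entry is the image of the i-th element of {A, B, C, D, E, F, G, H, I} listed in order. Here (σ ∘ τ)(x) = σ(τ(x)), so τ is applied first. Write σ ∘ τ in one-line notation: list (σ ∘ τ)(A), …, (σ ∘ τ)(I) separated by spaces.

Chase each element through τ then σ: A → G → B; B → I → H; C → H → C; D → D → D; E → B → G; F → E → A; G → C → F; H → F → E; I → A → I.
Collecting the images, σ ∘ τ = [B H C D G A F E I].

B H C D G A F E I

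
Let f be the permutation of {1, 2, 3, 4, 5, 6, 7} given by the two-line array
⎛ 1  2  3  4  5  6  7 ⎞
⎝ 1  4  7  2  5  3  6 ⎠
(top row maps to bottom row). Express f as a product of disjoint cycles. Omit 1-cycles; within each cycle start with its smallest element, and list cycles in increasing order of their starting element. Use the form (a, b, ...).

Iterating f from 2 gives 2 → 4 → 2; that is the 2-cycle (2, 4).
Repeating from the next unused element and collecting all non-trivial cycles gives (2, 4)(3, 7, 6).

(2, 4)(3, 7, 6)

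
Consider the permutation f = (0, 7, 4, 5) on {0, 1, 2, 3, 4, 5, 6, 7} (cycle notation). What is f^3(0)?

5

0 lies in the 4-cycle (0, 7, 4, 5).
Stepping 3 places around the cycle: 0 → 7 → 4 → 5.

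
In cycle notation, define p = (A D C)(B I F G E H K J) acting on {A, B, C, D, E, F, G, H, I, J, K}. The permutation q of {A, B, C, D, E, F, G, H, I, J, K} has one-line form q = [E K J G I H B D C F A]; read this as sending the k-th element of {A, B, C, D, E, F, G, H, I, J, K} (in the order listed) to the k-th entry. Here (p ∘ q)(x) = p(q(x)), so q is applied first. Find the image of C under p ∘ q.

B

q(C) = J, then p(J) = B; composing gives (p ∘ q)(C) = B.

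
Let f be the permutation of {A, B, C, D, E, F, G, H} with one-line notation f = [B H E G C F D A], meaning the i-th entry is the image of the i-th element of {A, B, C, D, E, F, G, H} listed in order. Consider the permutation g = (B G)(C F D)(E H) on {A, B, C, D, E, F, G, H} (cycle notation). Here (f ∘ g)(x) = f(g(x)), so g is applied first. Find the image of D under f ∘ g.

E

g(D) = C, then f(C) = E; composing gives (f ∘ g)(D) = E.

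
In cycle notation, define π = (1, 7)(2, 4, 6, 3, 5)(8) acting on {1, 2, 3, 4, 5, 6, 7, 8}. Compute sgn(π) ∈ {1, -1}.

The cycle lengths are 5, 2, 1.
A cycle of length ℓ contributes ℓ−1 transpositions, so π is a product of 4 + 1 = 5 transpositions — odd.

-1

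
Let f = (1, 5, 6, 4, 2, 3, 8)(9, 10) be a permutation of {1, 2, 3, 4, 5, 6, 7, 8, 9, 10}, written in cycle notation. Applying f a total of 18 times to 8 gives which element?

4

8 lies in the 7-cycle (1, 5, 6, 4, 2, 3, 8).
Powers repeat with period 7 on this cycle, and 18 mod 7 = 4, so f^18(8) = f^4(8).
Stepping 4 places around the cycle: 8 → 1 → 5 → 6 → 4.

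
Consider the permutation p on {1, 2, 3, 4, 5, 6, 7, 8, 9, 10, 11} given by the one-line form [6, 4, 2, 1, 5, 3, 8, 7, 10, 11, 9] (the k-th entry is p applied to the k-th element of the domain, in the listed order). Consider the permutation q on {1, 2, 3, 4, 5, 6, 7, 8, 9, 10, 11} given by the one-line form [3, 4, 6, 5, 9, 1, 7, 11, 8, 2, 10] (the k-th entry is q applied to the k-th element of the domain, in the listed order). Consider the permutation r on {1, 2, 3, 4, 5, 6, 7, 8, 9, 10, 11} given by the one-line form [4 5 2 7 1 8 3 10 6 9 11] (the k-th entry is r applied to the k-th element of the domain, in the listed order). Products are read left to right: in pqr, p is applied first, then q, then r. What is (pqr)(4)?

2

Chase 4: p(4) = 1; q(1) = 3; r(3) = 2. Hence (pqr)(4) = 2.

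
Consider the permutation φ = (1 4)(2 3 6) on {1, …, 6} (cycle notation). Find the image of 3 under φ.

In the cycle (2 3 6), 3 is followed by 6, so φ(3) = 6.

6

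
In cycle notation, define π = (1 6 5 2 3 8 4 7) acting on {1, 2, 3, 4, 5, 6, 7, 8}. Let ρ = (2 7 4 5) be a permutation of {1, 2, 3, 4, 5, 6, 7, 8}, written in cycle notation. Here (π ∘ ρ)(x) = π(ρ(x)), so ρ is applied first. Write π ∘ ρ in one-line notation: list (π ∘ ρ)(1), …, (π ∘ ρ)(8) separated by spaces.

(π ∘ ρ)(x) = π(ρ(x)). Computing each image: π(ρ(1)) = π(1) = 6, π(ρ(2)) = π(7) = 1, π(ρ(3)) = π(3) = 8, π(ρ(4)) = π(5) = 2, π(ρ(5)) = π(2) = 3, π(ρ(6)) = π(6) = 5, π(ρ(7)) = π(4) = 7, π(ρ(8)) = π(8) = 4.
Hence π ∘ ρ = [6 1 8 2 3 5 7 4].

6 1 8 2 3 5 7 4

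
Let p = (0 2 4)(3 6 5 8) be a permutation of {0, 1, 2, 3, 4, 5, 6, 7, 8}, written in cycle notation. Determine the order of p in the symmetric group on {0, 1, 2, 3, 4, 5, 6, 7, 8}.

The cycle type of p is (4, 3, 1, 1).
Since disjoint cycles commute, ord(p) = lcm(4, 3) = 12.

12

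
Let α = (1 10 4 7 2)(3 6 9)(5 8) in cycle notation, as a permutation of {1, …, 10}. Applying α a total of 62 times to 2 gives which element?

2 lies in the 5-cycle (1 10 4 7 2).
Since the cycle has length 5, α^62 acts on it the same as α^2 (62 mod 5 = 2).
Stepping 2 places around the cycle: 2 → 1 → 10.

10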